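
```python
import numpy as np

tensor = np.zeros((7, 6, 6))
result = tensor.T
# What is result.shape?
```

(6, 6, 7)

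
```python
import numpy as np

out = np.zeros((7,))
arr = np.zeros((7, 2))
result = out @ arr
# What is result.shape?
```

(2,)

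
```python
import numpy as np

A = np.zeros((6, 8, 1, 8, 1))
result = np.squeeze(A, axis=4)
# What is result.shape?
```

(6, 8, 1, 8)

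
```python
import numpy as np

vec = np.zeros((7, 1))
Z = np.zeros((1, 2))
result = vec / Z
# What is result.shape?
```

(7, 2)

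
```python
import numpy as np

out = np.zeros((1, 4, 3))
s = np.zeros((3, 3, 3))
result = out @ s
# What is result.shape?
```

(3, 4, 3)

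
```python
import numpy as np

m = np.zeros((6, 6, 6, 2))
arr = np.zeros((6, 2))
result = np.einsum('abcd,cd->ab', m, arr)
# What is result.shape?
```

(6, 6)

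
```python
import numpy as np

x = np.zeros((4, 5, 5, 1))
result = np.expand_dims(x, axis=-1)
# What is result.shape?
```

(4, 5, 5, 1, 1)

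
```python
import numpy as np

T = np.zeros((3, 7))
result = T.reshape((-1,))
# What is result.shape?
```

(21,)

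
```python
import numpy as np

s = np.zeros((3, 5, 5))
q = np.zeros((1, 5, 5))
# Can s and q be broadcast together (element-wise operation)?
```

Yes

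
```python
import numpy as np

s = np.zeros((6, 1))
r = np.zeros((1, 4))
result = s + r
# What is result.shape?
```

(6, 4)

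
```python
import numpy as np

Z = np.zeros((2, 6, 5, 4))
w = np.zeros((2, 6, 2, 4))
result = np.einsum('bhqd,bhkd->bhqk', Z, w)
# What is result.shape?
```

(2, 6, 5, 2)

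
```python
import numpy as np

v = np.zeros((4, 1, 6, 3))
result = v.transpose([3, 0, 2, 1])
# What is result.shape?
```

(3, 4, 6, 1)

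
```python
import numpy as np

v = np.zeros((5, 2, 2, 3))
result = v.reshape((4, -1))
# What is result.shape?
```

(4, 15)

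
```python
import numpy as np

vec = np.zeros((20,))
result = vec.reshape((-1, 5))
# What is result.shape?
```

(4, 5)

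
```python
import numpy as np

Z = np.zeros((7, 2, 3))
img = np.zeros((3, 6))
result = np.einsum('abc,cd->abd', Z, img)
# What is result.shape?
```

(7, 2, 6)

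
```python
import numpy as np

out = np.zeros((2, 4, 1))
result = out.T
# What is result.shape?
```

(1, 4, 2)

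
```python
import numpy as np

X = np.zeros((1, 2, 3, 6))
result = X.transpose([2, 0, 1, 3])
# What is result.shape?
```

(3, 1, 2, 6)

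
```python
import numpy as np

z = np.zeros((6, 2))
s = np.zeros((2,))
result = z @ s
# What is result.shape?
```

(6,)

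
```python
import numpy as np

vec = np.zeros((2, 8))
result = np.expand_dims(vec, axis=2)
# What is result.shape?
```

(2, 8, 1)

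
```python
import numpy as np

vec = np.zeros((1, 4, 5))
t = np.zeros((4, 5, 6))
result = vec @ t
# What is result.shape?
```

(4, 4, 6)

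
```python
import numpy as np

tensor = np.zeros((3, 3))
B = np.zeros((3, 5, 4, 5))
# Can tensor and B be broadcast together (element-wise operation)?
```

No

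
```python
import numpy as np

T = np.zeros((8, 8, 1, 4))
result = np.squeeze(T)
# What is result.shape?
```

(8, 8, 4)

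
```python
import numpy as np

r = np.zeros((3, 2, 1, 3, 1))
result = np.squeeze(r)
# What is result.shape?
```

(3, 2, 3)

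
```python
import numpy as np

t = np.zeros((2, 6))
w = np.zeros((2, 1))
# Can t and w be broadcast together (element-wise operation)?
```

Yes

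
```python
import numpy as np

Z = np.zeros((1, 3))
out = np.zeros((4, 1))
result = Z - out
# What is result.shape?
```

(4, 3)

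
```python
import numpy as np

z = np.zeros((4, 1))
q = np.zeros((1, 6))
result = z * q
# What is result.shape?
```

(4, 6)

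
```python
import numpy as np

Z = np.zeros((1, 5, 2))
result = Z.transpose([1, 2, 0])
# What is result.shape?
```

(5, 2, 1)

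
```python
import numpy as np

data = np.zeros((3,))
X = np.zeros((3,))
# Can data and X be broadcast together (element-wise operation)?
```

Yes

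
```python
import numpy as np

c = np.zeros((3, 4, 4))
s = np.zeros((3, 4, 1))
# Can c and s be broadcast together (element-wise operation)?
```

Yes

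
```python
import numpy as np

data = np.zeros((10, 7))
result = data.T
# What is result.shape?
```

(7, 10)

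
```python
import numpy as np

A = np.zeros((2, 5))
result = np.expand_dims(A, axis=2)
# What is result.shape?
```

(2, 5, 1)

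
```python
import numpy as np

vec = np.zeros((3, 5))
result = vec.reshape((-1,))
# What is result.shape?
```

(15,)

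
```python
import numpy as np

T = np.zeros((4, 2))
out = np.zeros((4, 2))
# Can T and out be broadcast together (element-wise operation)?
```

Yes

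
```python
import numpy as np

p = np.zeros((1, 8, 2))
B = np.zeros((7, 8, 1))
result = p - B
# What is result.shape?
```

(7, 8, 2)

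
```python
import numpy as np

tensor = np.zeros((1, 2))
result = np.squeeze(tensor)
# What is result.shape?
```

(2,)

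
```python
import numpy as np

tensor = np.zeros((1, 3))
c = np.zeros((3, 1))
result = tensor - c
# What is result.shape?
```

(3, 3)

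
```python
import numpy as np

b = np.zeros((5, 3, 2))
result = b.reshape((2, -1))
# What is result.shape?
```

(2, 15)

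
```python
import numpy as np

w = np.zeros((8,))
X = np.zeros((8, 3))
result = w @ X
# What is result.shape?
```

(3,)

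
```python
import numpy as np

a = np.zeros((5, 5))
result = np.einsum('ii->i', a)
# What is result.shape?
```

(5,)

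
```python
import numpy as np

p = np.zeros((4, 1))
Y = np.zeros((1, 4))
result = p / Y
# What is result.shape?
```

(4, 4)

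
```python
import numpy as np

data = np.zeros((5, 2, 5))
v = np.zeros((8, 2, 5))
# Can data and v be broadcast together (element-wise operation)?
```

No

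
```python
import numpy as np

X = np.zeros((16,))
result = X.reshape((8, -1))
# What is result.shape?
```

(8, 2)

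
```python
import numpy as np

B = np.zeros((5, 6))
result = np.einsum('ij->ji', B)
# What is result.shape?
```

(6, 5)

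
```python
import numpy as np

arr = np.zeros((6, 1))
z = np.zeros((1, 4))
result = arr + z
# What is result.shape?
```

(6, 4)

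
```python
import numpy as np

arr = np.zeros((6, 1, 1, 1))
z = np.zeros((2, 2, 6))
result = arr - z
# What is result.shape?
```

(6, 2, 2, 6)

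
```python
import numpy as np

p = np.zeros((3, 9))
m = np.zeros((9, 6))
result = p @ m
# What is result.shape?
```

(3, 6)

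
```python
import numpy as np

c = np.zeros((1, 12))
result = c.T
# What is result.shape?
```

(12, 1)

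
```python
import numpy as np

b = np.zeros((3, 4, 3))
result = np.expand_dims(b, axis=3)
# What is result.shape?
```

(3, 4, 3, 1)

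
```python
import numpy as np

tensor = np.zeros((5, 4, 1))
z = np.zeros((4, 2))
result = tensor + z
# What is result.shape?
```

(5, 4, 2)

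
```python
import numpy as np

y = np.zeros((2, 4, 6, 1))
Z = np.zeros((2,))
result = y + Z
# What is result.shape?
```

(2, 4, 6, 2)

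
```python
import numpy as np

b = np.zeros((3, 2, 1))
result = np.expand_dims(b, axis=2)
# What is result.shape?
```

(3, 2, 1, 1)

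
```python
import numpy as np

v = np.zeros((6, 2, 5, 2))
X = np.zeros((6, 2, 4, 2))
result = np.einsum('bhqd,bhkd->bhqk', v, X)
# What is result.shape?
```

(6, 2, 5, 4)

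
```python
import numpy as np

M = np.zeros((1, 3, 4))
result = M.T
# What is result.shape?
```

(4, 3, 1)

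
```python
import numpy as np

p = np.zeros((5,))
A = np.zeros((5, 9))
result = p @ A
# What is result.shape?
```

(9,)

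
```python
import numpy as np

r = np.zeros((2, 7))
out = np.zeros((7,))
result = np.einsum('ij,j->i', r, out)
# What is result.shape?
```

(2,)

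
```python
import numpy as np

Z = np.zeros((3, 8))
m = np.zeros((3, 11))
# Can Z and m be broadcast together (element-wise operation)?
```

No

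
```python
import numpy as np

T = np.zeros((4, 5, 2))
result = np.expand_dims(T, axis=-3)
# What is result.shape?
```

(4, 1, 5, 2)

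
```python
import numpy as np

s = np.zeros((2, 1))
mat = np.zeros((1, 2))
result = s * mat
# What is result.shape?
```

(2, 2)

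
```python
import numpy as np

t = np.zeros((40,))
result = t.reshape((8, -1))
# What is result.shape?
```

(8, 5)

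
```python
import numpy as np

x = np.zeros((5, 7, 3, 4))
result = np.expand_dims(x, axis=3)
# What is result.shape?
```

(5, 7, 3, 1, 4)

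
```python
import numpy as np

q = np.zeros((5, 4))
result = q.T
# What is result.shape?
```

(4, 5)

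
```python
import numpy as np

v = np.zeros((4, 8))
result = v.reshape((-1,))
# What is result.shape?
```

(32,)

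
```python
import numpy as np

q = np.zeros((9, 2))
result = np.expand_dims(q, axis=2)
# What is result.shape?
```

(9, 2, 1)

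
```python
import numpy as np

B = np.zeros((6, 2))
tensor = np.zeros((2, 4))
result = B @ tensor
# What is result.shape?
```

(6, 4)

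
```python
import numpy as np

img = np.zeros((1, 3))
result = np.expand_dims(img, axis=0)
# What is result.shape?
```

(1, 1, 3)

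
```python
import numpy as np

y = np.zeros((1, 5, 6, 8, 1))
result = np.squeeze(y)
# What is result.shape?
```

(5, 6, 8)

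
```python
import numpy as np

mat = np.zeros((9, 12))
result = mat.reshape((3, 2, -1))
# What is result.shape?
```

(3, 2, 18)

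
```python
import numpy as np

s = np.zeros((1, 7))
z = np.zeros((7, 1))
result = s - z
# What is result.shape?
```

(7, 7)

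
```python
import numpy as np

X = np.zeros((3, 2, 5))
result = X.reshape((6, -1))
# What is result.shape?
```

(6, 5)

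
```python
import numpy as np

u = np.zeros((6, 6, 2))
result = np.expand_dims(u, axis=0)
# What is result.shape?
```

(1, 6, 6, 2)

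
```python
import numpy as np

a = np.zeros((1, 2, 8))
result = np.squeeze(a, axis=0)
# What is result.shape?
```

(2, 8)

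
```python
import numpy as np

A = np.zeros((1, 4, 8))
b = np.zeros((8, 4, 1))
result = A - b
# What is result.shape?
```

(8, 4, 8)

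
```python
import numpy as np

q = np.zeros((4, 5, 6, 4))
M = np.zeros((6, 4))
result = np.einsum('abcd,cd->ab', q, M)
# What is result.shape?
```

(4, 5)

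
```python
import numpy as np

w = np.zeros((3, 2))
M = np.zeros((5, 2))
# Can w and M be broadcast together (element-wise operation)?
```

No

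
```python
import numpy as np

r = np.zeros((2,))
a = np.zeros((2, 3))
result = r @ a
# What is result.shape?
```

(3,)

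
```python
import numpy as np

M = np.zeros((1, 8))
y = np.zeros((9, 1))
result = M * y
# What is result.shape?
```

(9, 8)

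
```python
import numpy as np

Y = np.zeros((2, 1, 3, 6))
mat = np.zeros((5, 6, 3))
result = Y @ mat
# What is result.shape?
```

(2, 5, 3, 3)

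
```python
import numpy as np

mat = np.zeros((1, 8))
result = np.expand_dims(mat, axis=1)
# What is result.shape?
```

(1, 1, 8)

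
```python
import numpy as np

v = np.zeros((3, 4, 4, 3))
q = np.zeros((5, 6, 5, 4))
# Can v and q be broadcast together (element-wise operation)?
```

No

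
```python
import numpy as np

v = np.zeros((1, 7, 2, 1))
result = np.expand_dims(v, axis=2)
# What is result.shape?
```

(1, 7, 1, 2, 1)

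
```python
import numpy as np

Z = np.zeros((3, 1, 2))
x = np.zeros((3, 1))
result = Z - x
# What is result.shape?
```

(3, 3, 2)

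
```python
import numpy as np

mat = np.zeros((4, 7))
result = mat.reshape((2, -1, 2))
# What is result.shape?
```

(2, 7, 2)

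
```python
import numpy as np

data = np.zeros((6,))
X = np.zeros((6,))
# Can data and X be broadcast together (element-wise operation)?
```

Yes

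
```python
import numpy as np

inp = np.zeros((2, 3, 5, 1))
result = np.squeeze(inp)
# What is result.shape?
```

(2, 3, 5)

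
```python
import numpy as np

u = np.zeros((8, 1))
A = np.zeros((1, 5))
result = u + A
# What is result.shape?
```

(8, 5)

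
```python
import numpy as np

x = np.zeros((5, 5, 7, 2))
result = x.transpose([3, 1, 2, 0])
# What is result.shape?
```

(2, 5, 7, 5)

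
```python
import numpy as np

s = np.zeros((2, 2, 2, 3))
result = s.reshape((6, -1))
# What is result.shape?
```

(6, 4)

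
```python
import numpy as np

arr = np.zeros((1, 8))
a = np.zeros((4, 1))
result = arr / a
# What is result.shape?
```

(4, 8)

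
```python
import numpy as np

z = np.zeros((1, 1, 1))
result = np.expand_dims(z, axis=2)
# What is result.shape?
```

(1, 1, 1, 1)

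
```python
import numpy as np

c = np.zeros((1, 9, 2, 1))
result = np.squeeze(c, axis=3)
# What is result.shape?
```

(1, 9, 2)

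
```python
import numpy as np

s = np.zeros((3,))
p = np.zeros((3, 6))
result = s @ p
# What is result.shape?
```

(6,)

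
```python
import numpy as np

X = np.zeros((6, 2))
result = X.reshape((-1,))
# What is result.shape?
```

(12,)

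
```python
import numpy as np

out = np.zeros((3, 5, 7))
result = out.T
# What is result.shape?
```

(7, 5, 3)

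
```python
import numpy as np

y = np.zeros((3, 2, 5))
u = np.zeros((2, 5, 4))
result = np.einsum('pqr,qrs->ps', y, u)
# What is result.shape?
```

(3, 4)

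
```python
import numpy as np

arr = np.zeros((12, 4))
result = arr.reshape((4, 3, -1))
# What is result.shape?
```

(4, 3, 4)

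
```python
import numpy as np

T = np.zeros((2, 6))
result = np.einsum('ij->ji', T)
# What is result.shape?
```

(6, 2)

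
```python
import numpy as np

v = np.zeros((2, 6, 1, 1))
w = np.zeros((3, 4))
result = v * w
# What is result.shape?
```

(2, 6, 3, 4)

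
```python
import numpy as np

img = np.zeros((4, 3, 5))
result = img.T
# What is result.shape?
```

(5, 3, 4)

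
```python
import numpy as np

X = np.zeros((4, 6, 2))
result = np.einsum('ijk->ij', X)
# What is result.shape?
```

(4, 6)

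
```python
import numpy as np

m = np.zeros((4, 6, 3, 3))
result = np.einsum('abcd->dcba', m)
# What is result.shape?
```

(3, 3, 6, 4)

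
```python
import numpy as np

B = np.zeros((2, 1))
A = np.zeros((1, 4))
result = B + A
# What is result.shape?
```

(2, 4)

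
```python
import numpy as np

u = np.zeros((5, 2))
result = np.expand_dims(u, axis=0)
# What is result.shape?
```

(1, 5, 2)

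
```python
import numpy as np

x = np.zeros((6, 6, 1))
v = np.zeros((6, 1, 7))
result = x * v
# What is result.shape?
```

(6, 6, 7)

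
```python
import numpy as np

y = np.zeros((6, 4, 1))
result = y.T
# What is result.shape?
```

(1, 4, 6)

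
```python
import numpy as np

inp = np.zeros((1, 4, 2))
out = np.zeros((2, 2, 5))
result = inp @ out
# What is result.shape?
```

(2, 4, 5)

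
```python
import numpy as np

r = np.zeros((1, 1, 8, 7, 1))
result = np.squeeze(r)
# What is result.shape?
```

(8, 7)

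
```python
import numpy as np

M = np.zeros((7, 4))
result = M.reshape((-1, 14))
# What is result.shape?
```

(2, 14)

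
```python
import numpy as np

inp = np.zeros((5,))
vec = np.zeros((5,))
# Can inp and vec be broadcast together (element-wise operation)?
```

Yes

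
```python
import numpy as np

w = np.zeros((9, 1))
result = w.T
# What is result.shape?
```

(1, 9)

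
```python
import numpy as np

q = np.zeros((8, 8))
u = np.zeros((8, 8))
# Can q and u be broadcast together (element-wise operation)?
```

Yes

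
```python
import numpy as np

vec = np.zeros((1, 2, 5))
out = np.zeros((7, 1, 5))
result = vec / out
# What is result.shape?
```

(7, 2, 5)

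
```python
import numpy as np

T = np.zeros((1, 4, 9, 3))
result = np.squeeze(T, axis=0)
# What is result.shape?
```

(4, 9, 3)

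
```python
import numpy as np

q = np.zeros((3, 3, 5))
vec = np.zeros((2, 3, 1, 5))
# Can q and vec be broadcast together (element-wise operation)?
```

Yes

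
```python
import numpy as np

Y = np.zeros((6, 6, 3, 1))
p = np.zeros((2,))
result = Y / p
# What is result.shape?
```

(6, 6, 3, 2)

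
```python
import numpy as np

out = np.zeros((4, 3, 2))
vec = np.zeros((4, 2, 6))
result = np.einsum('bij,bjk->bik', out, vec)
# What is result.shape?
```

(4, 3, 6)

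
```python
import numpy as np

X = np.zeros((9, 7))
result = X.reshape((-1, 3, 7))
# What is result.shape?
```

(3, 3, 7)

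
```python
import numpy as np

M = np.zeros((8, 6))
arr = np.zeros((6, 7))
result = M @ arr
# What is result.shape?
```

(8, 7)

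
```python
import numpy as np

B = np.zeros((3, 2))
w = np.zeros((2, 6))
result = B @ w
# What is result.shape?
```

(3, 6)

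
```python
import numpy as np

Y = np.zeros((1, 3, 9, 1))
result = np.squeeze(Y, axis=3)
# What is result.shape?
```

(1, 3, 9)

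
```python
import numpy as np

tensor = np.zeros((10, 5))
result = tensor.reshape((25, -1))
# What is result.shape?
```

(25, 2)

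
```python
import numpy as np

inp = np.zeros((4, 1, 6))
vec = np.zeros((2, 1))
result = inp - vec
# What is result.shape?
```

(4, 2, 6)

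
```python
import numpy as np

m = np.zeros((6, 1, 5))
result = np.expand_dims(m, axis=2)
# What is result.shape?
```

(6, 1, 1, 5)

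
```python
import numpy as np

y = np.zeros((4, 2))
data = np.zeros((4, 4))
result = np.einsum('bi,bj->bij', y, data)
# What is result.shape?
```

(4, 2, 4)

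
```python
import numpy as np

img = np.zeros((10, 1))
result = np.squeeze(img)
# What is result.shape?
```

(10,)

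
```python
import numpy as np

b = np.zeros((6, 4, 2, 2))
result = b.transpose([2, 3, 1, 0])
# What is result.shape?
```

(2, 2, 4, 6)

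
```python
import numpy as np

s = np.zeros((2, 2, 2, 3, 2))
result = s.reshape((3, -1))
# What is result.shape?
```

(3, 16)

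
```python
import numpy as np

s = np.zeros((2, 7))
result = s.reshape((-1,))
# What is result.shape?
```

(14,)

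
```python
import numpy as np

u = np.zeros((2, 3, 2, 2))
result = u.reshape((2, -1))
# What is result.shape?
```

(2, 12)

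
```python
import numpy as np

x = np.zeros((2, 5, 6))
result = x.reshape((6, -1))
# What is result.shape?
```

(6, 10)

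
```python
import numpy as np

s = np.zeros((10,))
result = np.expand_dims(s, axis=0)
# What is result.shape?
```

(1, 10)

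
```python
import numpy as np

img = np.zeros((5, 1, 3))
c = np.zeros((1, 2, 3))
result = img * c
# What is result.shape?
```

(5, 2, 3)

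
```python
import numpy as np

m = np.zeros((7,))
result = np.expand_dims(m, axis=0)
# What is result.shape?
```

(1, 7)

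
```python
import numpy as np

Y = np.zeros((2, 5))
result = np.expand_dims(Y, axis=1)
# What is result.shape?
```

(2, 1, 5)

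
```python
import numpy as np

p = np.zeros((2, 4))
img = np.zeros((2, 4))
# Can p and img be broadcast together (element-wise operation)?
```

Yes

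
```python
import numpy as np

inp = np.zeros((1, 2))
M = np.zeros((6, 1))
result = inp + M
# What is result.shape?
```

(6, 2)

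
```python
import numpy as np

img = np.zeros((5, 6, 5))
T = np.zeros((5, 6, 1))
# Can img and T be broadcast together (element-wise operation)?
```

Yes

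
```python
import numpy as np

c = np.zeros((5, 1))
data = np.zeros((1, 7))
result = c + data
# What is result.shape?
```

(5, 7)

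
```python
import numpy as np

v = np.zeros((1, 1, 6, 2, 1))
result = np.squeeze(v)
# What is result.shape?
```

(6, 2)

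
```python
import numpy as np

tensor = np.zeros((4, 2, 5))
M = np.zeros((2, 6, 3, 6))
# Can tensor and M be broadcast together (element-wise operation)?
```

No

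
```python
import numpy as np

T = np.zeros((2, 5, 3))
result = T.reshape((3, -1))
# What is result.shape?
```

(3, 10)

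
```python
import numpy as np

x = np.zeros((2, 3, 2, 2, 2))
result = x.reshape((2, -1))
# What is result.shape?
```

(2, 24)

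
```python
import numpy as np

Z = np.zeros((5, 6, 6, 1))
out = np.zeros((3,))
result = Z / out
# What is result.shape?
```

(5, 6, 6, 3)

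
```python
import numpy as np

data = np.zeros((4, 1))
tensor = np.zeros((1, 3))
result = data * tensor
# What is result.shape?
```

(4, 3)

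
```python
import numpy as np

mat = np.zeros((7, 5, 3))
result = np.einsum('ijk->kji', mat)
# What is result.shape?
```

(3, 5, 7)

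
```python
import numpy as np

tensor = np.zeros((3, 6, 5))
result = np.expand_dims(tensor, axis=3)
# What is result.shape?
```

(3, 6, 5, 1)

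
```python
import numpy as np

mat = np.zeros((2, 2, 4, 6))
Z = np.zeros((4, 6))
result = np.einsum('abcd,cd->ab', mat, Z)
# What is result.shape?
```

(2, 2)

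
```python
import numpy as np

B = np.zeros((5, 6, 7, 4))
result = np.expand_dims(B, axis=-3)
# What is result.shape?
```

(5, 6, 1, 7, 4)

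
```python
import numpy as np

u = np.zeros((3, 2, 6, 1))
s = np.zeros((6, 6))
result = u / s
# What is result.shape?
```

(3, 2, 6, 6)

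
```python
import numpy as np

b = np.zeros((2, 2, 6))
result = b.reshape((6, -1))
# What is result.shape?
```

(6, 4)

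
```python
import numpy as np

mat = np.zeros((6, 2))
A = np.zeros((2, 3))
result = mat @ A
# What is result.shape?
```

(6, 3)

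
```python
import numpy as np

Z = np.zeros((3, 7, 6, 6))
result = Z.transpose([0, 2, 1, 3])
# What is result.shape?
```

(3, 6, 7, 6)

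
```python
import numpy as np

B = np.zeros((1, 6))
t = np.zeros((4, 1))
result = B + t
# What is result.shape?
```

(4, 6)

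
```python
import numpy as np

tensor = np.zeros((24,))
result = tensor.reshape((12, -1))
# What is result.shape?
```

(12, 2)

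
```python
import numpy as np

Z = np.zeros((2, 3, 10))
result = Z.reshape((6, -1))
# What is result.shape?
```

(6, 10)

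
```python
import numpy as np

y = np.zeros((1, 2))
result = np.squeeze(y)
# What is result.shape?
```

(2,)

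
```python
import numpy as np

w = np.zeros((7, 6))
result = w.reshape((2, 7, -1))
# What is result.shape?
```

(2, 7, 3)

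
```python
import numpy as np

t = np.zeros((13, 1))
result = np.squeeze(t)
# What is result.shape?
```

(13,)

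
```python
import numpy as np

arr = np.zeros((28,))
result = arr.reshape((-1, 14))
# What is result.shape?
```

(2, 14)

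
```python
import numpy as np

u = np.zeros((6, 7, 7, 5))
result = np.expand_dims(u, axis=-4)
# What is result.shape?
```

(6, 1, 7, 7, 5)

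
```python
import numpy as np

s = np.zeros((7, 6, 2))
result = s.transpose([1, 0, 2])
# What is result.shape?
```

(6, 7, 2)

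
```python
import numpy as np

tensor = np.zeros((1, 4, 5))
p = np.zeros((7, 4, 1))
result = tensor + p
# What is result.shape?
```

(7, 4, 5)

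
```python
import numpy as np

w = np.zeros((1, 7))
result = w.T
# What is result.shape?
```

(7, 1)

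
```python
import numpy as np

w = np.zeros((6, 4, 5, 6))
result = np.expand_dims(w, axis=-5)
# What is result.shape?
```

(1, 6, 4, 5, 6)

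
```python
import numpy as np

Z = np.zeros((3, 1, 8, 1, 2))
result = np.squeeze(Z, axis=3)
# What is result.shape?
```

(3, 1, 8, 2)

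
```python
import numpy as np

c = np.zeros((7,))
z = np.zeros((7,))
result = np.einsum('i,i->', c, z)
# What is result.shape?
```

()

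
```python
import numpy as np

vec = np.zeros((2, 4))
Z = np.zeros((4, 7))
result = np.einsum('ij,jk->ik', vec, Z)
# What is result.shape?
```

(2, 7)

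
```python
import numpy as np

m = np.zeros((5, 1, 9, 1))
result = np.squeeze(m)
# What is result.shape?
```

(5, 9)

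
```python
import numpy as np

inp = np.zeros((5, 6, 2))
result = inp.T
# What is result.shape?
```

(2, 6, 5)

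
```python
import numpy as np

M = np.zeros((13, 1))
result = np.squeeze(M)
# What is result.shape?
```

(13,)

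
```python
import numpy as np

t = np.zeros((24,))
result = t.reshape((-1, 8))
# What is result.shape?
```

(3, 8)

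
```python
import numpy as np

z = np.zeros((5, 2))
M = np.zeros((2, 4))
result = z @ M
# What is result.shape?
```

(5, 4)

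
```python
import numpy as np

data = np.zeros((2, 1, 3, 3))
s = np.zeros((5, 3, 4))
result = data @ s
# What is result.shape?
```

(2, 5, 3, 4)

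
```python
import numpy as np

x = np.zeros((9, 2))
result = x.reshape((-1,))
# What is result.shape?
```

(18,)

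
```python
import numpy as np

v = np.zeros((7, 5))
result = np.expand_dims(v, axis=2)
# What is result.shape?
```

(7, 5, 1)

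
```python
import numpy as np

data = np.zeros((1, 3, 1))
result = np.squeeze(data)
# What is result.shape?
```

(3,)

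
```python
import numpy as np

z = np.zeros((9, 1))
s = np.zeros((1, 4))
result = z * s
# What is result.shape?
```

(9, 4)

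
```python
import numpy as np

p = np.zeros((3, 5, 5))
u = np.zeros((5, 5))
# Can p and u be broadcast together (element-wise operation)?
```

Yes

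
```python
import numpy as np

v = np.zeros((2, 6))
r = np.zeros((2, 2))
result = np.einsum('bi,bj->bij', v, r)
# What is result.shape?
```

(2, 6, 2)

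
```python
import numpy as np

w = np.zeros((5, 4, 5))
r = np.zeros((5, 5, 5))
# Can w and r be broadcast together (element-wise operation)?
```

No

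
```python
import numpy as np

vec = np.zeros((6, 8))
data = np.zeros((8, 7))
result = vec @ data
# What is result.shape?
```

(6, 7)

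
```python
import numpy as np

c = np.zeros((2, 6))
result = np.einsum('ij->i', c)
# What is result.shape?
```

(2,)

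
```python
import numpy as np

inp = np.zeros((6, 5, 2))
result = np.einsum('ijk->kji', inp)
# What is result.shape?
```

(2, 5, 6)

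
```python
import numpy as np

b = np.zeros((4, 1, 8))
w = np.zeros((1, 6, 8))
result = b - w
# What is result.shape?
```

(4, 6, 8)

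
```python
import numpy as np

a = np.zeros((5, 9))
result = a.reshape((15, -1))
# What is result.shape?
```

(15, 3)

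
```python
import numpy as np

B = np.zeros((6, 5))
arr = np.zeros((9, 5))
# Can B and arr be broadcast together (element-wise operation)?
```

No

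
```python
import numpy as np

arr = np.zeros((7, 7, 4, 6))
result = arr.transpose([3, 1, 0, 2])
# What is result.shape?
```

(6, 7, 7, 4)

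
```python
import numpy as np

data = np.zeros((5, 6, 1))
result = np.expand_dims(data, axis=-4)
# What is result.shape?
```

(1, 5, 6, 1)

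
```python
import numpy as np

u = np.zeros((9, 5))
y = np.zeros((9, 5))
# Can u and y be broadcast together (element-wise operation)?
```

Yes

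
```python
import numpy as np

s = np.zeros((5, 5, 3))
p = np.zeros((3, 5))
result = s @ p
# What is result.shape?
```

(5, 5, 5)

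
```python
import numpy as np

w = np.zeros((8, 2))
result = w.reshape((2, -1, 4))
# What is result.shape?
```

(2, 2, 4)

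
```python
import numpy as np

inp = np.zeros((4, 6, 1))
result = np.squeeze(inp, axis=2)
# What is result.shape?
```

(4, 6)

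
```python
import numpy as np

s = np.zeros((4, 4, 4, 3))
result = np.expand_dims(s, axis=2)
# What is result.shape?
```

(4, 4, 1, 4, 3)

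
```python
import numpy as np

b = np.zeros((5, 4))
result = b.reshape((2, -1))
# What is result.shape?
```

(2, 10)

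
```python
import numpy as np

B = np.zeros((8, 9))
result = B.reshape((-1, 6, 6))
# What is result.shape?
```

(2, 6, 6)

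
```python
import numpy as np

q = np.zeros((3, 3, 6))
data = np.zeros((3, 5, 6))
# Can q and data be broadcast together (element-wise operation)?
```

No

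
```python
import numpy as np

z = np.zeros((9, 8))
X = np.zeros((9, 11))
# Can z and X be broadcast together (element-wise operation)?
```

No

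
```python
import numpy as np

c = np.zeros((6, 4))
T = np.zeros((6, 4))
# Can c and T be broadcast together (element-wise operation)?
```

Yes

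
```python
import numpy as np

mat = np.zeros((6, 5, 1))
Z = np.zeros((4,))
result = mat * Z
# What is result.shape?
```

(6, 5, 4)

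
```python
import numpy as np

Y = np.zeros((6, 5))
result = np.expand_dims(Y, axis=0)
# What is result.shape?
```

(1, 6, 5)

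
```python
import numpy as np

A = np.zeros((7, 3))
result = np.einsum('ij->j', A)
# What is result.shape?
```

(3,)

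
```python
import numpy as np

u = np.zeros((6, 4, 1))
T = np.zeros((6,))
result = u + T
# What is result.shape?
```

(6, 4, 6)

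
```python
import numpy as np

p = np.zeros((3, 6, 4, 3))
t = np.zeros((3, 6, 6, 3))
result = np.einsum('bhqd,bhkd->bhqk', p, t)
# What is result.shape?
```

(3, 6, 4, 6)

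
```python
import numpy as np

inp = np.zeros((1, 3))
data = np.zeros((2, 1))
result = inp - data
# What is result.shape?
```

(2, 3)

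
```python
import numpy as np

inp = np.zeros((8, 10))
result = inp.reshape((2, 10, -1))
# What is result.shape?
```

(2, 10, 4)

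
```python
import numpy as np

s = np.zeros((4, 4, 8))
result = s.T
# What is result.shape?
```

(8, 4, 4)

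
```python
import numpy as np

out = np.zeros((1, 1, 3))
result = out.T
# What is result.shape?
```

(3, 1, 1)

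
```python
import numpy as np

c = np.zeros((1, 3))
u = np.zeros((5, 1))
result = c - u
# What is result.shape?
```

(5, 3)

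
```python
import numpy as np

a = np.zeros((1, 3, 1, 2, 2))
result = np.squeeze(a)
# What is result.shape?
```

(3, 2, 2)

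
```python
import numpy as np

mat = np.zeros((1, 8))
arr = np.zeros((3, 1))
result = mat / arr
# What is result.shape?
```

(3, 8)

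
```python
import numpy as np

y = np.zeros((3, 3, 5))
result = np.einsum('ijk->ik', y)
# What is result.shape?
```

(3, 5)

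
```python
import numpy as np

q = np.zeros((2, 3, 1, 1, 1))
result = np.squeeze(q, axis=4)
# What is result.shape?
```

(2, 3, 1, 1)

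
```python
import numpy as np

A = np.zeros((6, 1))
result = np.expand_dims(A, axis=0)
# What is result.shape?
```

(1, 6, 1)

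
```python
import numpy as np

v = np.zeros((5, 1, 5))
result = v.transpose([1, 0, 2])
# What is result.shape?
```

(1, 5, 5)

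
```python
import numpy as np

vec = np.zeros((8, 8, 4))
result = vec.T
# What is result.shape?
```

(4, 8, 8)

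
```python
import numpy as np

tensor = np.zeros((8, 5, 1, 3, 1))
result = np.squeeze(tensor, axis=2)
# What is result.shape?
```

(8, 5, 3, 1)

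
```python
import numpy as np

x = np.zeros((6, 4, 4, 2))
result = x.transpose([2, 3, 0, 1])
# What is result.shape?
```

(4, 2, 6, 4)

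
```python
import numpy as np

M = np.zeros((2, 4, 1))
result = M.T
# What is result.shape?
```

(1, 4, 2)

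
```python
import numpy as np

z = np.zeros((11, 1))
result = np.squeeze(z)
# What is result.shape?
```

(11,)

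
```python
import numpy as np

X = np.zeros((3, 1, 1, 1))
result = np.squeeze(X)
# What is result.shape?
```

(3,)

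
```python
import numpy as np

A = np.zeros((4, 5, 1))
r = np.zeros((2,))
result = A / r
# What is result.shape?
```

(4, 5, 2)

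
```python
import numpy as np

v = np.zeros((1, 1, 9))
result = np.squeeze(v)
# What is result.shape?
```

(9,)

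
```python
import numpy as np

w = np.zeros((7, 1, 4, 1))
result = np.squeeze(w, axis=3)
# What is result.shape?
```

(7, 1, 4)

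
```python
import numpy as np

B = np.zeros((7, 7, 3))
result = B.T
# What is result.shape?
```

(3, 7, 7)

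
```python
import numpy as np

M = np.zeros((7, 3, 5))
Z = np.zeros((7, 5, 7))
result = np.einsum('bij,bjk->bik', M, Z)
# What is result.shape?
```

(7, 3, 7)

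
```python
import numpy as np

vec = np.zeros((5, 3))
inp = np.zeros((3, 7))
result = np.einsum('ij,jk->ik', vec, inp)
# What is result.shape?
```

(5, 7)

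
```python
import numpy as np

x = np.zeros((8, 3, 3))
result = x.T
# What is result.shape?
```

(3, 3, 8)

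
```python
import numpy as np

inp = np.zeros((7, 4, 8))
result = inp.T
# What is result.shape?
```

(8, 4, 7)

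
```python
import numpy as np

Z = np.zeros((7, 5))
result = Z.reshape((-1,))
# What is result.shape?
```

(35,)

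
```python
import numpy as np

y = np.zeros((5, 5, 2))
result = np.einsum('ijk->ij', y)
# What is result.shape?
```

(5, 5)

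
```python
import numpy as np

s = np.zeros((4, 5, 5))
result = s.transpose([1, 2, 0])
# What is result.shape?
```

(5, 5, 4)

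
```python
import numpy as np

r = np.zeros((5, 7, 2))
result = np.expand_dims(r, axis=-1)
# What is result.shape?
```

(5, 7, 2, 1)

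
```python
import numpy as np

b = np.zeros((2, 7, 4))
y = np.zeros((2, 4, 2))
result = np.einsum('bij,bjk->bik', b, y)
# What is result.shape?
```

(2, 7, 2)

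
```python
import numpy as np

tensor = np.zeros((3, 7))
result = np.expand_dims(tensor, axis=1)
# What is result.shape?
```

(3, 1, 7)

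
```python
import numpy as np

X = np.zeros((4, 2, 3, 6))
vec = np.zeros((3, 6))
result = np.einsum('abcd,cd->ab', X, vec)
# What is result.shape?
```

(4, 2)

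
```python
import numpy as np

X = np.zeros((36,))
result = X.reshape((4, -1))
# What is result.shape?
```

(4, 9)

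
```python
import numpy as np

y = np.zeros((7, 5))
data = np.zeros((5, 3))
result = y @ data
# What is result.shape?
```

(7, 3)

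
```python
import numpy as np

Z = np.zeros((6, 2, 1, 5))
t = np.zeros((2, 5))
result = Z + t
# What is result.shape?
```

(6, 2, 2, 5)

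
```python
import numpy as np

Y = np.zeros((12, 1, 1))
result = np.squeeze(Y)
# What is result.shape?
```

(12,)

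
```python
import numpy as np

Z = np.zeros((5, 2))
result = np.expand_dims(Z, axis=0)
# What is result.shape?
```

(1, 5, 2)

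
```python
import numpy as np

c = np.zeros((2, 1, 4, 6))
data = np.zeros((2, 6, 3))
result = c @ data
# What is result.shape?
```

(2, 2, 4, 3)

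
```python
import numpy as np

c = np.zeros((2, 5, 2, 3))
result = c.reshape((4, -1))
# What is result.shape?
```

(4, 15)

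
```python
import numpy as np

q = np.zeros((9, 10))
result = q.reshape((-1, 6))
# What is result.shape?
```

(15, 6)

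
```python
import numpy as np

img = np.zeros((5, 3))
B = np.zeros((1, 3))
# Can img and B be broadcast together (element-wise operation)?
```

Yes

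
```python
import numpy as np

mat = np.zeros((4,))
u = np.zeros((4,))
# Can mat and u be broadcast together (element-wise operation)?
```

Yes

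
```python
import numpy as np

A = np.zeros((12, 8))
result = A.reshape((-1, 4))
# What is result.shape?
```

(24, 4)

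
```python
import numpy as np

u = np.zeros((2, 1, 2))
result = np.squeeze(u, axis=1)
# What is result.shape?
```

(2, 2)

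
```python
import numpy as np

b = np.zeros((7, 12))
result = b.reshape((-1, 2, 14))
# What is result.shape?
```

(3, 2, 14)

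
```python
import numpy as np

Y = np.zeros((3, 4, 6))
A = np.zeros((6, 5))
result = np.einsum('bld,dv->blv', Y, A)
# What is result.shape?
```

(3, 4, 5)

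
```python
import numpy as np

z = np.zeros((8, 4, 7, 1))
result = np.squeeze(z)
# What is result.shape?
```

(8, 4, 7)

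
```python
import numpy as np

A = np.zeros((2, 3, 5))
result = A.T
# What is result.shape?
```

(5, 3, 2)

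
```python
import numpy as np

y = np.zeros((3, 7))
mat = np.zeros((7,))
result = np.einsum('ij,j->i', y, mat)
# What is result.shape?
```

(3,)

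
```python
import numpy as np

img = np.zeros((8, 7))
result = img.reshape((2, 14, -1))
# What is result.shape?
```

(2, 14, 2)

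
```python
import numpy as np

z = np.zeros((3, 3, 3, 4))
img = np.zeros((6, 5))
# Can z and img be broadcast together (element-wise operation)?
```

No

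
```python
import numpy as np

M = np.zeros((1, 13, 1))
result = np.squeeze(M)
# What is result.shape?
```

(13,)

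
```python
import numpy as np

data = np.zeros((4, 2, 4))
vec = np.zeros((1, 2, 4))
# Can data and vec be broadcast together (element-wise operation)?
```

Yes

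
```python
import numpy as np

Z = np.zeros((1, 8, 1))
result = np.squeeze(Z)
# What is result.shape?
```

(8,)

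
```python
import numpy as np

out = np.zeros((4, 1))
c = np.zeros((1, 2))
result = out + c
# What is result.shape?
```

(4, 2)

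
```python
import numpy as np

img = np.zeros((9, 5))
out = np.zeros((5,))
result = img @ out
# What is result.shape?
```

(9,)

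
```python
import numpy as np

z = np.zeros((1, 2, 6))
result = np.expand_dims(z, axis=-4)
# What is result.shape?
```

(1, 1, 2, 6)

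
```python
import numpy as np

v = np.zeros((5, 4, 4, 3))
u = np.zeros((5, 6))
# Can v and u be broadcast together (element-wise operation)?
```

No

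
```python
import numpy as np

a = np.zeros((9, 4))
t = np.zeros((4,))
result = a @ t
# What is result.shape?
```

(9,)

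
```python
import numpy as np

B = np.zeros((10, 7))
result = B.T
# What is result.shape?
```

(7, 10)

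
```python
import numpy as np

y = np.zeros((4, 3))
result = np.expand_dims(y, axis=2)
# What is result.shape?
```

(4, 3, 1)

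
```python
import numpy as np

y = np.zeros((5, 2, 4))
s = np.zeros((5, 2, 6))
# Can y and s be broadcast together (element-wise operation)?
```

No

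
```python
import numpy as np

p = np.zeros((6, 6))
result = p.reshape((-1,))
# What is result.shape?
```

(36,)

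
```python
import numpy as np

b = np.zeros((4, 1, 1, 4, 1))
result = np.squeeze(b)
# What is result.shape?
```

(4, 4)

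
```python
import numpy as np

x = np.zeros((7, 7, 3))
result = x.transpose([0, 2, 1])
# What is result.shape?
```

(7, 3, 7)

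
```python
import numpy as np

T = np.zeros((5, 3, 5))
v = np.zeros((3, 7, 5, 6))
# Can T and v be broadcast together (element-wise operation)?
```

No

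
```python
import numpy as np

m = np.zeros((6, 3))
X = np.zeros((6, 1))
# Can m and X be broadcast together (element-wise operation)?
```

Yes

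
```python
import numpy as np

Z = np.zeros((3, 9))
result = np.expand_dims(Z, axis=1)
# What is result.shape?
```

(3, 1, 9)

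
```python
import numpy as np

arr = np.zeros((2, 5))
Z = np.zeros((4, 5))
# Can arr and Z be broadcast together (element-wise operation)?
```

No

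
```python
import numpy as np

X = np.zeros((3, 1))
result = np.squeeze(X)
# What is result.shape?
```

(3,)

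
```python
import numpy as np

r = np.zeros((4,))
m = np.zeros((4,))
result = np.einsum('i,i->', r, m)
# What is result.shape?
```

()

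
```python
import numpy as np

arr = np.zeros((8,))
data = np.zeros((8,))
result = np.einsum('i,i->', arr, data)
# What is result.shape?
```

()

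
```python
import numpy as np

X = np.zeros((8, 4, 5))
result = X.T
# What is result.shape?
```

(5, 4, 8)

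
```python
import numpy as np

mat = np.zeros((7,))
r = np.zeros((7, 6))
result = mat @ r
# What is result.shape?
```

(6,)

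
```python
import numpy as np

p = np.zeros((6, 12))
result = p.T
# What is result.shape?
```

(12, 6)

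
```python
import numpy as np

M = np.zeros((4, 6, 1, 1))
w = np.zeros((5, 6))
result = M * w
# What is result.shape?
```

(4, 6, 5, 6)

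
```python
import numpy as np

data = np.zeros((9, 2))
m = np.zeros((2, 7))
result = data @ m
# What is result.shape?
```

(9, 7)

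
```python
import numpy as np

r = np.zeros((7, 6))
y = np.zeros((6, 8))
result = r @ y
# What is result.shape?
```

(7, 8)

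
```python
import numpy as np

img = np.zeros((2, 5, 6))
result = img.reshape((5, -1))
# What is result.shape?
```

(5, 12)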